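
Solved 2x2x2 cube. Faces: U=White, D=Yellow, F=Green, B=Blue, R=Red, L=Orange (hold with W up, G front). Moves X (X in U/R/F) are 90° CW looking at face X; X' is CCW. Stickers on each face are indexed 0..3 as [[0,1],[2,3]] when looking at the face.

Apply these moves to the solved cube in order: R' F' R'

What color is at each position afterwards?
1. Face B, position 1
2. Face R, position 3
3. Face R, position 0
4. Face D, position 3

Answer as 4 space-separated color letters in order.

After move 1 (R'): R=RRRR U=WBWB F=GWGW D=YGYG B=YBYB
After move 2 (F'): F=WWGG U=WBRR R=GRYR D=OOYG L=OBOW
After move 3 (R'): R=RRGY U=WYRY F=WBGR D=OWYG B=GBOB
Query 1: B[1] = B
Query 2: R[3] = Y
Query 3: R[0] = R
Query 4: D[3] = G

Answer: B Y R G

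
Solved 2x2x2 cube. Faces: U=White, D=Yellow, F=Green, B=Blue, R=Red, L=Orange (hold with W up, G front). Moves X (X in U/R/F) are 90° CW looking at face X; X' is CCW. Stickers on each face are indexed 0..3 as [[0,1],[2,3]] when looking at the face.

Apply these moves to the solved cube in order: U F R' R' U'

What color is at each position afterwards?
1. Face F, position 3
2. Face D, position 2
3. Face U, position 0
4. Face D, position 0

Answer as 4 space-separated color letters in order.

Answer: O Y B R

Derivation:
After move 1 (U): U=WWWW F=RRGG R=BBRR B=OOBB L=GGOO
After move 2 (F): F=GRGR U=WWOG R=WBWR D=RBYY L=GYOY
After move 3 (R'): R=BRWW U=WBOO F=GWGG D=RRYR B=YOBB
After move 4 (R'): R=RWBW U=WBOY F=GBGO D=RWYG B=RORB
After move 5 (U'): U=BYWO F=GYGO R=GBBW B=RWRB L=ROOY
Query 1: F[3] = O
Query 2: D[2] = Y
Query 3: U[0] = B
Query 4: D[0] = R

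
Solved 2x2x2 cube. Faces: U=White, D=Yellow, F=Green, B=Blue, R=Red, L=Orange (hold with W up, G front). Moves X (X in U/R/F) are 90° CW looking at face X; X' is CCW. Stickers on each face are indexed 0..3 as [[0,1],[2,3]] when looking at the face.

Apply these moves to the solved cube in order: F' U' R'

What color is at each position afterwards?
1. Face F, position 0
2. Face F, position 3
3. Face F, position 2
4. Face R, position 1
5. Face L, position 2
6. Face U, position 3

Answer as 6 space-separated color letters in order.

Answer: O R G R O Y

Derivation:
After move 1 (F'): F=GGGG U=WWRR R=YRYR D=OOYY L=OWOW
After move 2 (U'): U=WRWR F=OWGG R=GGYR B=YRBB L=BBOW
After move 3 (R'): R=GRGY U=WBWY F=ORGR D=OWYG B=YROB
Query 1: F[0] = O
Query 2: F[3] = R
Query 3: F[2] = G
Query 4: R[1] = R
Query 5: L[2] = O
Query 6: U[3] = Y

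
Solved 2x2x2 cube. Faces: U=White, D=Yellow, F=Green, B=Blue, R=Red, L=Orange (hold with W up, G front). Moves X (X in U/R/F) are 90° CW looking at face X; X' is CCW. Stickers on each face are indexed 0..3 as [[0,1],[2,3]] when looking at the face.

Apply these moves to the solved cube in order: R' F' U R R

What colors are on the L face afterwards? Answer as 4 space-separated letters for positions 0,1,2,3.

After move 1 (R'): R=RRRR U=WBWB F=GWGW D=YGYG B=YBYB
After move 2 (F'): F=WWGG U=WBRR R=GRYR D=OOYG L=OBOW
After move 3 (U): U=RWRB F=GRGG R=YBYR B=OBYB L=WWOW
After move 4 (R): R=YYRB U=RRRG F=GOGG D=OYYO B=BBWB
After move 5 (R): R=RYBY U=RORG F=GYGO D=OWYB B=GBRB
Query: L face = WWOW

Answer: W W O W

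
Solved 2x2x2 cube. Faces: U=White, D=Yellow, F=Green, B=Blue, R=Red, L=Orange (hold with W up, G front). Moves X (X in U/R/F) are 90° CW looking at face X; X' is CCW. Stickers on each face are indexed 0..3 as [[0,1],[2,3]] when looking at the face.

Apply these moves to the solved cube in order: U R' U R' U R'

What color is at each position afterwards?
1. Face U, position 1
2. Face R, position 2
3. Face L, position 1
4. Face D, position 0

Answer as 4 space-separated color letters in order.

After move 1 (U): U=WWWW F=RRGG R=BBRR B=OOBB L=GGOO
After move 2 (R'): R=BRBR U=WBWO F=RWGW D=YRYG B=YOYB
After move 3 (U): U=WWOB F=BRGW R=YOBR B=GGYB L=RWOO
After move 4 (R'): R=ORYB U=WYOG F=BWGB D=YRYW B=GGRB
After move 5 (U): U=OWGY F=ORGB R=GGYB B=RWRB L=BWOO
After move 6 (R'): R=GBGY U=ORGR F=OWGY D=YRYB B=WWRB
Query 1: U[1] = R
Query 2: R[2] = G
Query 3: L[1] = W
Query 4: D[0] = Y

Answer: R G W Y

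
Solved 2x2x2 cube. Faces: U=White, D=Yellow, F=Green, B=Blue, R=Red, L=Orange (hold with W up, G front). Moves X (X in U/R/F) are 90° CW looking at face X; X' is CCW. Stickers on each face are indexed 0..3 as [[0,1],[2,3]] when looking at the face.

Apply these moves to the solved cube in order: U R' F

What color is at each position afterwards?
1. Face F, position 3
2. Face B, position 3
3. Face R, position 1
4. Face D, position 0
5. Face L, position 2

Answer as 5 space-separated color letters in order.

Answer: W B R B O

Derivation:
After move 1 (U): U=WWWW F=RRGG R=BBRR B=OOBB L=GGOO
After move 2 (R'): R=BRBR U=WBWO F=RWGW D=YRYG B=YOYB
After move 3 (F): F=GRWW U=WBOG R=WROR D=BBYG L=GYOR
Query 1: F[3] = W
Query 2: B[3] = B
Query 3: R[1] = R
Query 4: D[0] = B
Query 5: L[2] = O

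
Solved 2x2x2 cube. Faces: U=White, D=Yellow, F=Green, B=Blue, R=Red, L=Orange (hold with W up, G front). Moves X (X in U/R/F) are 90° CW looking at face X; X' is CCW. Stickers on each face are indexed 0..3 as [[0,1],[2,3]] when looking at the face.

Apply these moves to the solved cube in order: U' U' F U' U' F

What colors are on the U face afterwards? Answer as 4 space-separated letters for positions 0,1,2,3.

Answer: R O Y O

Derivation:
After move 1 (U'): U=WWWW F=OOGG R=GGRR B=RRBB L=BBOO
After move 2 (U'): U=WWWW F=BBGG R=OORR B=GGBB L=RROO
After move 3 (F): F=GBGB U=WWOR R=WOWR D=ROYY L=RYOY
After move 4 (U'): U=WRWO F=RYGB R=GBWR B=WOBB L=GGOY
After move 5 (U'): U=ROWW F=GGGB R=RYWR B=GBBB L=WOOY
After move 6 (F): F=GGBG U=ROYO R=WYWR D=WRYY L=WROO
Query: U face = ROYO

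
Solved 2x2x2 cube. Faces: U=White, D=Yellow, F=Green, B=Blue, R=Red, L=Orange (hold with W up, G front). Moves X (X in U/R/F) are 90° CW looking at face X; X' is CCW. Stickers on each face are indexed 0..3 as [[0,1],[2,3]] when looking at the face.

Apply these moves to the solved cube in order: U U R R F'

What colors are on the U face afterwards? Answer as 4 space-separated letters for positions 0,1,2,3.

Answer: W Y R O

Derivation:
After move 1 (U): U=WWWW F=RRGG R=BBRR B=OOBB L=GGOO
After move 2 (U): U=WWWW F=BBGG R=OORR B=GGBB L=RROO
After move 3 (R): R=RORO U=WBWG F=BYGY D=YBYG B=WGWB
After move 4 (R): R=RROO U=WYWY F=BBGG D=YWYW B=GGBB
After move 5 (F'): F=BGBG U=WYRO R=WRYO D=ROYW L=RYOW
Query: U face = WYRO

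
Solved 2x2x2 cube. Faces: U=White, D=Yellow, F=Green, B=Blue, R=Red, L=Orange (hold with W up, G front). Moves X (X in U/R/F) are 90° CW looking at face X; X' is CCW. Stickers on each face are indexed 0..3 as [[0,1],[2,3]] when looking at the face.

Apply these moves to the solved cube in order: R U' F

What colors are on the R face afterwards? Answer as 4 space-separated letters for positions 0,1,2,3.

Answer: W Y W R

Derivation:
After move 1 (R): R=RRRR U=WGWG F=GYGY D=YBYB B=WBWB
After move 2 (U'): U=GGWW F=OOGY R=GYRR B=RRWB L=WBOO
After move 3 (F): F=GOYO U=GGOB R=WYWR D=RGYB L=WYOB
Query: R face = WYWR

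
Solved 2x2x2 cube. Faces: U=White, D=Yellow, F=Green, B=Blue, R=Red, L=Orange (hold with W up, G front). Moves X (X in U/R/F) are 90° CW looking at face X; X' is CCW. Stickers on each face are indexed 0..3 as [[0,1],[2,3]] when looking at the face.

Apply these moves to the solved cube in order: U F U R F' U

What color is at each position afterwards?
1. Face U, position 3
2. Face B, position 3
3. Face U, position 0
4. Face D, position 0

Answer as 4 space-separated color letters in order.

After move 1 (U): U=WWWW F=RRGG R=BBRR B=OOBB L=GGOO
After move 2 (F): F=GRGR U=WWOG R=WBWR D=RBYY L=GYOY
After move 3 (U): U=OWGW F=WBGR R=OOWR B=GYBB L=GROY
After move 4 (R): R=WORO U=OBGR F=WBGY D=RBYG B=WYWB
After move 5 (F'): F=BYWG U=OBWR R=BORO D=RYYG L=GROG
After move 6 (U): U=WORB F=BOWG R=WYRO B=GRWB L=BYOG
Query 1: U[3] = B
Query 2: B[3] = B
Query 3: U[0] = W
Query 4: D[0] = R

Answer: B B W R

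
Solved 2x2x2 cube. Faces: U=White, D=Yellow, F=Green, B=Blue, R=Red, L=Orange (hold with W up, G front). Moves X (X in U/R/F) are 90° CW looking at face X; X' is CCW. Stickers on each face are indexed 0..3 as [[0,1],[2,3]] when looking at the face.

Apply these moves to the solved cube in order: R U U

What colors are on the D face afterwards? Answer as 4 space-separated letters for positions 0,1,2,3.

Answer: Y B Y B

Derivation:
After move 1 (R): R=RRRR U=WGWG F=GYGY D=YBYB B=WBWB
After move 2 (U): U=WWGG F=RRGY R=WBRR B=OOWB L=GYOO
After move 3 (U): U=GWGW F=WBGY R=OORR B=GYWB L=RROO
Query: D face = YBYB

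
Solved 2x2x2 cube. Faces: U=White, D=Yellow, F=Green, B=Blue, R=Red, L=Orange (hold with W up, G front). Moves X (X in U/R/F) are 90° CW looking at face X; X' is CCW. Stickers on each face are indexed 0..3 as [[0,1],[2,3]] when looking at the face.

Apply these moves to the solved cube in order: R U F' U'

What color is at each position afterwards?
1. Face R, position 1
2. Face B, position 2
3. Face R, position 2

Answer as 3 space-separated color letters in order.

Answer: Y W Y

Derivation:
After move 1 (R): R=RRRR U=WGWG F=GYGY D=YBYB B=WBWB
After move 2 (U): U=WWGG F=RRGY R=WBRR B=OOWB L=GYOO
After move 3 (F'): F=RYRG U=WWWR R=BBYR D=YOYB L=GGOG
After move 4 (U'): U=WRWW F=GGRG R=RYYR B=BBWB L=OOOG
Query 1: R[1] = Y
Query 2: B[2] = W
Query 3: R[2] = Y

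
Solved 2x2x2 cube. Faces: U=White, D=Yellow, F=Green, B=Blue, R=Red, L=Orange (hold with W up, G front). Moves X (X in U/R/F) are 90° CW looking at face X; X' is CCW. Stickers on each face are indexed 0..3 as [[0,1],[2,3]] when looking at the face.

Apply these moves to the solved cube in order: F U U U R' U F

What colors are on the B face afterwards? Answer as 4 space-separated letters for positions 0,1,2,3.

Answer: B B R B

Derivation:
After move 1 (F): F=GGGG U=WWOO R=WRWR D=RRYY L=OYOY
After move 2 (U): U=OWOW F=WRGG R=BBWR B=OYBB L=GGOY
After move 3 (U): U=OOWW F=BBGG R=OYWR B=GGBB L=WROY
After move 4 (U): U=WOWO F=OYGG R=GGWR B=WRBB L=BBOY
After move 5 (R'): R=GRGW U=WBWW F=OOGO D=RYYG B=YRRB
After move 6 (U): U=WWWB F=GRGO R=YRGW B=BBRB L=OOOY
After move 7 (F): F=GGOR U=WWYO R=WRBW D=GYYG L=OROY
Query: B face = BBRB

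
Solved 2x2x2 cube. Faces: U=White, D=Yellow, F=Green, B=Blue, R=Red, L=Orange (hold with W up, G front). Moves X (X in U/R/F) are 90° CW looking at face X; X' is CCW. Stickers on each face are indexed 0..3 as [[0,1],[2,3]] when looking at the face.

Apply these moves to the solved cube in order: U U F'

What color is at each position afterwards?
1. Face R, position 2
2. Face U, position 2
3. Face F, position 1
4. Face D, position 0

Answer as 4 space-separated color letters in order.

Answer: Y O G R

Derivation:
After move 1 (U): U=WWWW F=RRGG R=BBRR B=OOBB L=GGOO
After move 2 (U): U=WWWW F=BBGG R=OORR B=GGBB L=RROO
After move 3 (F'): F=BGBG U=WWOR R=YOYR D=ROYY L=RWOW
Query 1: R[2] = Y
Query 2: U[2] = O
Query 3: F[1] = G
Query 4: D[0] = R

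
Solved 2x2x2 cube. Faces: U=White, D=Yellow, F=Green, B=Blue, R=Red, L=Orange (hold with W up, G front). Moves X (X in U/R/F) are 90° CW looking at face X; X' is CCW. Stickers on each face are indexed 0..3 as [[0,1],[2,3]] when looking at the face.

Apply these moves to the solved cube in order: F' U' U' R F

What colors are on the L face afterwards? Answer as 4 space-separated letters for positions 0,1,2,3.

After move 1 (F'): F=GGGG U=WWRR R=YRYR D=OOYY L=OWOW
After move 2 (U'): U=WRWR F=OWGG R=GGYR B=YRBB L=BBOW
After move 3 (U'): U=RRWW F=BBGG R=OWYR B=GGBB L=YROW
After move 4 (R): R=YORW U=RBWG F=BOGY D=OBYG B=WGRB
After move 5 (F): F=GBYO U=RBWR R=WOGW D=RYYG L=YOOB
Query: L face = YOOB

Answer: Y O O B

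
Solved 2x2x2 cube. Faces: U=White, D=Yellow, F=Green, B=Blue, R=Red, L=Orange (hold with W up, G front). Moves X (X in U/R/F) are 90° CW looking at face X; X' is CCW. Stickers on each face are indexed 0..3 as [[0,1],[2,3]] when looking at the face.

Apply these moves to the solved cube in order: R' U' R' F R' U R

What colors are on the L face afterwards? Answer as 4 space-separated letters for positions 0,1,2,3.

Answer: G Y O O

Derivation:
After move 1 (R'): R=RRRR U=WBWB F=GWGW D=YGYG B=YBYB
After move 2 (U'): U=BBWW F=OOGW R=GWRR B=RRYB L=YBOO
After move 3 (R'): R=WRGR U=BYWR F=OBGW D=YOYW B=GRGB
After move 4 (F): F=GOWB U=BYOB R=WRRR D=GWYW L=YYOO
After move 5 (R'): R=RRWR U=BGOG F=GYWB D=GOYB B=WRWB
After move 6 (U): U=OBGG F=RRWB R=WRWR B=YYWB L=GYOO
After move 7 (R): R=WWRR U=ORGB F=ROWB D=GWYY B=GYBB
Query: L face = GYOO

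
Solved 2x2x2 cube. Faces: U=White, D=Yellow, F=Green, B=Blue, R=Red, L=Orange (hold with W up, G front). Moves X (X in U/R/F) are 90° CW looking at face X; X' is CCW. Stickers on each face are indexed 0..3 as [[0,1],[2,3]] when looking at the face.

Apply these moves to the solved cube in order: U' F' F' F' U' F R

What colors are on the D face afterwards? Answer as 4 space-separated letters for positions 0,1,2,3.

Answer: W B Y W

Derivation:
After move 1 (U'): U=WWWW F=OOGG R=GGRR B=RRBB L=BBOO
After move 2 (F'): F=OGOG U=WWGR R=YGYR D=BOYY L=BWOW
After move 3 (F'): F=GGOO U=WWYY R=OGBR D=WWYY L=BROG
After move 4 (F'): F=GOGO U=WWOB R=WGWR D=RGYY L=BYOY
After move 5 (U'): U=WBWO F=BYGO R=GOWR B=WGBB L=RROY
After move 6 (F): F=GBOY U=WBYR R=WOOR D=WGYY L=RROG
After move 7 (R): R=OWRO U=WBYY F=GGOY D=WBYW B=RGBB
Query: D face = WBYW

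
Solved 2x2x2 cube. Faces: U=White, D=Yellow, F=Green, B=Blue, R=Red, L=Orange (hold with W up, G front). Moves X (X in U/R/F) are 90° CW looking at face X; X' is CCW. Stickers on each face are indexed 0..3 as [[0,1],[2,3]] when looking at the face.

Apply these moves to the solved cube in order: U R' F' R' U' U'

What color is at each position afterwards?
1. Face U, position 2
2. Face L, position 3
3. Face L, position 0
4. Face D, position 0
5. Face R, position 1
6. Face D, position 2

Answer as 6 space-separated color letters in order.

Answer: Y W R G O Y

Derivation:
After move 1 (U): U=WWWW F=RRGG R=BBRR B=OOBB L=GGOO
After move 2 (R'): R=BRBR U=WBWO F=RWGW D=YRYG B=YOYB
After move 3 (F'): F=WWRG U=WBBB R=RRYR D=GOYG L=GOOW
After move 4 (R'): R=RRRY U=WYBY F=WBRB D=GWYG B=GOOB
After move 5 (U'): U=YYWB F=GORB R=WBRY B=RROB L=GOOW
After move 6 (U'): U=YBYW F=GORB R=GORY B=WBOB L=RROW
Query 1: U[2] = Y
Query 2: L[3] = W
Query 3: L[0] = R
Query 4: D[0] = G
Query 5: R[1] = O
Query 6: D[2] = Y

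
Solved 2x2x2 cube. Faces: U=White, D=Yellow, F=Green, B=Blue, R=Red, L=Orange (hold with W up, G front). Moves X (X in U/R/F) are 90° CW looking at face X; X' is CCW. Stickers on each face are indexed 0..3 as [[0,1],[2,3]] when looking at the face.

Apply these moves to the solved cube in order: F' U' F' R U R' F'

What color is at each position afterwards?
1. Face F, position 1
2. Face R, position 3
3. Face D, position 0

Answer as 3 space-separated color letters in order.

Answer: G R W

Derivation:
After move 1 (F'): F=GGGG U=WWRR R=YRYR D=OOYY L=OWOW
After move 2 (U'): U=WRWR F=OWGG R=GGYR B=YRBB L=BBOW
After move 3 (F'): F=WGOG U=WRGY R=OGOR D=BWYY L=BROW
After move 4 (R): R=OORG U=WGGG F=WWOY D=BBYY B=YRRB
After move 5 (U): U=GWGG F=OOOY R=YRRG B=BRRB L=WWOW
After move 6 (R'): R=RGYR U=GRGB F=OWOG D=BOYY B=YRBB
After move 7 (F'): F=WGOO U=GRRY R=OGBR D=WWYY L=WBOG
Query 1: F[1] = G
Query 2: R[3] = R
Query 3: D[0] = W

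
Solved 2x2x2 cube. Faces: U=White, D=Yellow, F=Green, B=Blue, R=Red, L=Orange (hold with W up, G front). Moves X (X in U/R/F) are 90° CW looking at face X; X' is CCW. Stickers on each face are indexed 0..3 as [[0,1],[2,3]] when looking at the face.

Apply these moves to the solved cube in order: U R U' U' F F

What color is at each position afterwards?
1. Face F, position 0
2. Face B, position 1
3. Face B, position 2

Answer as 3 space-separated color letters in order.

After move 1 (U): U=WWWW F=RRGG R=BBRR B=OOBB L=GGOO
After move 2 (R): R=RBRB U=WRWG F=RYGY D=YBYO B=WOWB
After move 3 (U'): U=RGWW F=GGGY R=RYRB B=RBWB L=WOOO
After move 4 (U'): U=GWRW F=WOGY R=GGRB B=RYWB L=RBOO
After move 5 (F): F=GWYO U=GWOB R=RGWB D=RGYO L=RYOB
After move 6 (F): F=YGOW U=GWBY R=OGBB D=WRYO L=RROG
Query 1: F[0] = Y
Query 2: B[1] = Y
Query 3: B[2] = W

Answer: Y Y W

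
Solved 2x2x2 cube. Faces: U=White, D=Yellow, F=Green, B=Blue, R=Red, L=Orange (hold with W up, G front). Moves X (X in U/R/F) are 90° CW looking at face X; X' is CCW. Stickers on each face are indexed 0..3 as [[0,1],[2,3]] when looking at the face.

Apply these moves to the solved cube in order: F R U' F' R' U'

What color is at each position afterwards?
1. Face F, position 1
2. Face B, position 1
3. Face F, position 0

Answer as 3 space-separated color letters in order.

Answer: O R O

Derivation:
After move 1 (F): F=GGGG U=WWOO R=WRWR D=RRYY L=OYOY
After move 2 (R): R=WWRR U=WGOG F=GRGY D=RBYB B=OBWB
After move 3 (U'): U=GGWO F=OYGY R=GRRR B=WWWB L=OBOY
After move 4 (F'): F=YYOG U=GGGR R=BRRR D=BYYB L=OOOW
After move 5 (R'): R=RRBR U=GWGW F=YGOR D=BYYG B=BWYB
After move 6 (U'): U=WWGG F=OOOR R=YGBR B=RRYB L=BWOW
Query 1: F[1] = O
Query 2: B[1] = R
Query 3: F[0] = O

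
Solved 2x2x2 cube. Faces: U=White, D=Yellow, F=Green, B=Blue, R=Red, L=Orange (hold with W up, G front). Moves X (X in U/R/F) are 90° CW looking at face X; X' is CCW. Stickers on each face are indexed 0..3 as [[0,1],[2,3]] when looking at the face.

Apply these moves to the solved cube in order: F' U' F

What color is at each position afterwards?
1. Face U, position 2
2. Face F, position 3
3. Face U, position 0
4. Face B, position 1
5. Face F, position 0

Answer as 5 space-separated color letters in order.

After move 1 (F'): F=GGGG U=WWRR R=YRYR D=OOYY L=OWOW
After move 2 (U'): U=WRWR F=OWGG R=GGYR B=YRBB L=BBOW
After move 3 (F): F=GOGW U=WRWB R=WGRR D=YGYY L=BOOO
Query 1: U[2] = W
Query 2: F[3] = W
Query 3: U[0] = W
Query 4: B[1] = R
Query 5: F[0] = G

Answer: W W W R G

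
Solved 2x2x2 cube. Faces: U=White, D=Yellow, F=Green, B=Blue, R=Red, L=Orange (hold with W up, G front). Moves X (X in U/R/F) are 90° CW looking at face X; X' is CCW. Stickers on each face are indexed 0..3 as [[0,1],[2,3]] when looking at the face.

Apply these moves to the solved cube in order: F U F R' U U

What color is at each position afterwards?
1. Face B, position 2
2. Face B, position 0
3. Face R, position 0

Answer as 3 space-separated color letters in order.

After move 1 (F): F=GGGG U=WWOO R=WRWR D=RRYY L=OYOY
After move 2 (U): U=OWOW F=WRGG R=BBWR B=OYBB L=GGOY
After move 3 (F): F=GWGR U=OWYG R=OBWR D=WBYY L=GROR
After move 4 (R'): R=BROW U=OBYO F=GWGG D=WWYR B=YYBB
After move 5 (U): U=YOOB F=BRGG R=YYOW B=GRBB L=GWOR
After move 6 (U): U=OYBO F=YYGG R=GROW B=GWBB L=BROR
Query 1: B[2] = B
Query 2: B[0] = G
Query 3: R[0] = G

Answer: B G G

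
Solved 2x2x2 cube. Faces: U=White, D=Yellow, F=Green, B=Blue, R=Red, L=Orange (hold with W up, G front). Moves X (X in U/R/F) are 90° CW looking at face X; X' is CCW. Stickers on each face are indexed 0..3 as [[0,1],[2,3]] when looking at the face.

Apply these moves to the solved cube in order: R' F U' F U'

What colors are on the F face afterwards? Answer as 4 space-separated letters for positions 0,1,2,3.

Answer: Y R W Y

Derivation:
After move 1 (R'): R=RRRR U=WBWB F=GWGW D=YGYG B=YBYB
After move 2 (F): F=GGWW U=WBOO R=WRBR D=RRYG L=OYOG
After move 3 (U'): U=BOWO F=OYWW R=GGBR B=WRYB L=YBOG
After move 4 (F): F=WOWY U=BOGB R=WGOR D=BGYG L=YROR
After move 5 (U'): U=OBBG F=YRWY R=WOOR B=WGYB L=WROR
Query: F face = YRWY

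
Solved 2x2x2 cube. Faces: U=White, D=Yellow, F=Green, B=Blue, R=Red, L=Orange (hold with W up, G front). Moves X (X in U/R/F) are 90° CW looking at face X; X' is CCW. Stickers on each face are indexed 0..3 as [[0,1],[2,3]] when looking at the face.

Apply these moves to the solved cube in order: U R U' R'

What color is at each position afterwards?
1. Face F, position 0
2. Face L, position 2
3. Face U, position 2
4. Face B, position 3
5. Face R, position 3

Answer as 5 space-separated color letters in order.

Answer: G O W B R

Derivation:
After move 1 (U): U=WWWW F=RRGG R=BBRR B=OOBB L=GGOO
After move 2 (R): R=RBRB U=WRWG F=RYGY D=YBYO B=WOWB
After move 3 (U'): U=RGWW F=GGGY R=RYRB B=RBWB L=WOOO
After move 4 (R'): R=YBRR U=RWWR F=GGGW D=YGYY B=OBBB
Query 1: F[0] = G
Query 2: L[2] = O
Query 3: U[2] = W
Query 4: B[3] = B
Query 5: R[3] = R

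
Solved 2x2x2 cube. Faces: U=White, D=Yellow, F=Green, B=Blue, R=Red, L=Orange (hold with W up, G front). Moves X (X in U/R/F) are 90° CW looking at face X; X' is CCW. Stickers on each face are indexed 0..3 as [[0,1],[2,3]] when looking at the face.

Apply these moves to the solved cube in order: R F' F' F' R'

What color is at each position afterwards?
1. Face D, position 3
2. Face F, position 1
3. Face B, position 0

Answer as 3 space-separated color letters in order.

After move 1 (R): R=RRRR U=WGWG F=GYGY D=YBYB B=WBWB
After move 2 (F'): F=YYGG U=WGRR R=BRYR D=OOYB L=OGOW
After move 3 (F'): F=YGYG U=WGBY R=OROR D=GWYB L=OROR
After move 4 (F'): F=GGYY U=WGOO R=WRGR D=RRYB L=OYOB
After move 5 (R'): R=RRWG U=WWOW F=GGYO D=RGYY B=BBRB
Query 1: D[3] = Y
Query 2: F[1] = G
Query 3: B[0] = B

Answer: Y G B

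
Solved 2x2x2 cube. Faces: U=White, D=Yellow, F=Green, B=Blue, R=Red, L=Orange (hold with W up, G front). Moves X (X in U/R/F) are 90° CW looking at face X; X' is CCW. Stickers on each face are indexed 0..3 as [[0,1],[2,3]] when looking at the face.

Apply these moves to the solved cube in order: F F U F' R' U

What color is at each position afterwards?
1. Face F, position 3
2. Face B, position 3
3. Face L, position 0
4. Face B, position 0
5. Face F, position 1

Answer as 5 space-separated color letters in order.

After move 1 (F): F=GGGG U=WWOO R=WRWR D=RRYY L=OYOY
After move 2 (F): F=GGGG U=WWYY R=OROR D=WWYY L=OROR
After move 3 (U): U=YWYW F=ORGG R=BBOR B=ORBB L=GGOR
After move 4 (F'): F=RGOG U=YWBO R=WBWR D=GRYY L=GWOY
After move 5 (R'): R=BRWW U=YBBO F=RWOO D=GGYG B=YRRB
After move 6 (U): U=BYOB F=BROO R=YRWW B=GWRB L=RWOY
Query 1: F[3] = O
Query 2: B[3] = B
Query 3: L[0] = R
Query 4: B[0] = G
Query 5: F[1] = R

Answer: O B R G R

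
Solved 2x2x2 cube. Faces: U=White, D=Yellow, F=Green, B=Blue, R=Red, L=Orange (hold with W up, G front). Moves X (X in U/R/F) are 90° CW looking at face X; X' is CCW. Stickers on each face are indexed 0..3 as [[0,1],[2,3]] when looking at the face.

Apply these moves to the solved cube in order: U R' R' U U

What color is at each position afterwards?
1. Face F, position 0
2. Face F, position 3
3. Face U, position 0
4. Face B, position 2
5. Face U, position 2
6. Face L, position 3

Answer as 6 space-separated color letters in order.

Answer: G O Y R Y O

Derivation:
After move 1 (U): U=WWWW F=RRGG R=BBRR B=OOBB L=GGOO
After move 2 (R'): R=BRBR U=WBWO F=RWGW D=YRYG B=YOYB
After move 3 (R'): R=RRBB U=WYWY F=RBGO D=YWYW B=GORB
After move 4 (U): U=WWYY F=RRGO R=GOBB B=GGRB L=RBOO
After move 5 (U): U=YWYW F=GOGO R=GGBB B=RBRB L=RROO
Query 1: F[0] = G
Query 2: F[3] = O
Query 3: U[0] = Y
Query 4: B[2] = R
Query 5: U[2] = Y
Query 6: L[3] = O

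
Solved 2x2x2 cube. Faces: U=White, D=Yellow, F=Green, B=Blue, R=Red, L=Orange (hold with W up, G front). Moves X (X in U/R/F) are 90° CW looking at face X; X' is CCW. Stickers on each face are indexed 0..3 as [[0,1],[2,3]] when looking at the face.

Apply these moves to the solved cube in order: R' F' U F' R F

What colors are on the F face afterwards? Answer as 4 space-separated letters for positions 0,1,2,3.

After move 1 (R'): R=RRRR U=WBWB F=GWGW D=YGYG B=YBYB
After move 2 (F'): F=WWGG U=WBRR R=GRYR D=OOYG L=OBOW
After move 3 (U): U=RWRB F=GRGG R=YBYR B=OBYB L=WWOW
After move 4 (F'): F=RGGG U=RWYY R=OBOR D=WWYG L=WBOR
After move 5 (R): R=OORB U=RGYG F=RWGG D=WYYO B=YBWB
After move 6 (F): F=GRGW U=RGRB R=YOGB D=ROYO L=WWOY
Query: F face = GRGW

Answer: G R G W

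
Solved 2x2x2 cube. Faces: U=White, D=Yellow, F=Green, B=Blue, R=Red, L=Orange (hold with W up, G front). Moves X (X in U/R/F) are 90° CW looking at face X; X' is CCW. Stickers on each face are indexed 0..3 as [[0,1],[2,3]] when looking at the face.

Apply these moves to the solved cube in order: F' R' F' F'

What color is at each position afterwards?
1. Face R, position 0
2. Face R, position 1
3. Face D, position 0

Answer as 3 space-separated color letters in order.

Answer: W R B

Derivation:
After move 1 (F'): F=GGGG U=WWRR R=YRYR D=OOYY L=OWOW
After move 2 (R'): R=RRYY U=WBRB F=GWGR D=OGYG B=YBOB
After move 3 (F'): F=WRGG U=WBRY R=GROY D=WWYG L=OBOR
After move 4 (F'): F=RGWG U=WBGO R=WRWY D=BRYG L=OYOR
Query 1: R[0] = W
Query 2: R[1] = R
Query 3: D[0] = B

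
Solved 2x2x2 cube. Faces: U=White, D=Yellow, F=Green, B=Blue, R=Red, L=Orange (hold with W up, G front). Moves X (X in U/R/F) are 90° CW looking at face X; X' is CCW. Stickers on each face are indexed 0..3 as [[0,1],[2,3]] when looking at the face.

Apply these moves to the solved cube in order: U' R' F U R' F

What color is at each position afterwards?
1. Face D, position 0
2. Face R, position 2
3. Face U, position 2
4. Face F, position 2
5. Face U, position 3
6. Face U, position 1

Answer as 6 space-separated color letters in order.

Answer: Y B O B O Y

Derivation:
After move 1 (U'): U=WWWW F=OOGG R=GGRR B=RRBB L=BBOO
After move 2 (R'): R=GRGR U=WBWR F=OWGW D=YOYG B=YRYB
After move 3 (F): F=GOWW U=WBOB R=WRRR D=GGYG L=BYOO
After move 4 (U): U=OWBB F=WRWW R=YRRR B=BYYB L=GOOO
After move 5 (R'): R=RRYR U=OYBB F=WWWB D=GRYW B=GYGB
After move 6 (F): F=WWBW U=OYOO R=BRBR D=YRYW L=GGOR
Query 1: D[0] = Y
Query 2: R[2] = B
Query 3: U[2] = O
Query 4: F[2] = B
Query 5: U[3] = O
Query 6: U[1] = Y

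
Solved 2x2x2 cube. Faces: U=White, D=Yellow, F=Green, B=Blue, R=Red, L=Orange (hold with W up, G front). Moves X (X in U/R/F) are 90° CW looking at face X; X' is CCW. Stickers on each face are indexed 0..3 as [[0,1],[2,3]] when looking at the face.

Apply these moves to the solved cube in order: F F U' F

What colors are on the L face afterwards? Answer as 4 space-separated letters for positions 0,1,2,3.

Answer: B W O W

Derivation:
After move 1 (F): F=GGGG U=WWOO R=WRWR D=RRYY L=OYOY
After move 2 (F): F=GGGG U=WWYY R=OROR D=WWYY L=OROR
After move 3 (U'): U=WYWY F=ORGG R=GGOR B=ORBB L=BBOR
After move 4 (F): F=GOGR U=WYRB R=WGYR D=OGYY L=BWOW
Query: L face = BWOW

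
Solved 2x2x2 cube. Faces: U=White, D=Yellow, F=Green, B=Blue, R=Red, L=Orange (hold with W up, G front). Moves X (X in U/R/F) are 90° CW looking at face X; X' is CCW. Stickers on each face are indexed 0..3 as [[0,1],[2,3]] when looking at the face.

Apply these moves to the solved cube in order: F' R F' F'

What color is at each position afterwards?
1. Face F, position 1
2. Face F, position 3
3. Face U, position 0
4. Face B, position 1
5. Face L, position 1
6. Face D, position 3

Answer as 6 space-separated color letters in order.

After move 1 (F'): F=GGGG U=WWRR R=YRYR D=OOYY L=OWOW
After move 2 (R): R=YYRR U=WGRG F=GOGY D=OBYB B=RBWB
After move 3 (F'): F=OYGG U=WGYR R=BYOR D=WWYB L=OGOR
After move 4 (F'): F=YGOG U=WGBO R=WYWR D=GRYB L=OROY
Query 1: F[1] = G
Query 2: F[3] = G
Query 3: U[0] = W
Query 4: B[1] = B
Query 5: L[1] = R
Query 6: D[3] = B

Answer: G G W B R B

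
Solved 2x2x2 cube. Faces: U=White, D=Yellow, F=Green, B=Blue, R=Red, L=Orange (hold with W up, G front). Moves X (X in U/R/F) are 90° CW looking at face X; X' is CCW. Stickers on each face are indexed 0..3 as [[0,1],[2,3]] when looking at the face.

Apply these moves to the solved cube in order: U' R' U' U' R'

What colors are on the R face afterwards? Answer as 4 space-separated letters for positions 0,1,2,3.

Answer: B R B G

Derivation:
After move 1 (U'): U=WWWW F=OOGG R=GGRR B=RRBB L=BBOO
After move 2 (R'): R=GRGR U=WBWR F=OWGW D=YOYG B=YRYB
After move 3 (U'): U=BRWW F=BBGW R=OWGR B=GRYB L=YROO
After move 4 (U'): U=RWBW F=YRGW R=BBGR B=OWYB L=GROO
After move 5 (R'): R=BRBG U=RYBO F=YWGW D=YRYW B=GWOB
Query: R face = BRBG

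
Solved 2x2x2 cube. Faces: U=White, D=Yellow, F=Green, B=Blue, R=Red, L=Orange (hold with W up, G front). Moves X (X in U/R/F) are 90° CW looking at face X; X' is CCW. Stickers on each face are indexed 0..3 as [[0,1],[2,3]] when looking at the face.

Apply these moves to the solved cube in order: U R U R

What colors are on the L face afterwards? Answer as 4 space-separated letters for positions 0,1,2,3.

Answer: R Y O O

Derivation:
After move 1 (U): U=WWWW F=RRGG R=BBRR B=OOBB L=GGOO
After move 2 (R): R=RBRB U=WRWG F=RYGY D=YBYO B=WOWB
After move 3 (U): U=WWGR F=RBGY R=WORB B=GGWB L=RYOO
After move 4 (R): R=RWBO U=WBGY F=RBGO D=YWYG B=RGWB
Query: L face = RYOO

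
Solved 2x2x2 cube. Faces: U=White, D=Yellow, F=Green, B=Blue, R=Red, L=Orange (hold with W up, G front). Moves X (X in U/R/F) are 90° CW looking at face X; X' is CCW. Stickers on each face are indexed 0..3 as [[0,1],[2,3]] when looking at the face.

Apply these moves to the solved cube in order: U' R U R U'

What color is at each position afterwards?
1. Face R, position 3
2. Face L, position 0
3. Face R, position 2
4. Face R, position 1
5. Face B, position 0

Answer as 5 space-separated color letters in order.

Answer: R O G B R

Derivation:
After move 1 (U'): U=WWWW F=OOGG R=GGRR B=RRBB L=BBOO
After move 2 (R): R=RGRG U=WOWG F=OYGY D=YBYR B=WRWB
After move 3 (U): U=WWGO F=RGGY R=WRRG B=BBWB L=OYOO
After move 4 (R): R=RWGR U=WGGY F=RBGR D=YWYB B=OBWB
After move 5 (U'): U=GYWG F=OYGR R=RBGR B=RWWB L=OBOO
Query 1: R[3] = R
Query 2: L[0] = O
Query 3: R[2] = G
Query 4: R[1] = B
Query 5: B[0] = R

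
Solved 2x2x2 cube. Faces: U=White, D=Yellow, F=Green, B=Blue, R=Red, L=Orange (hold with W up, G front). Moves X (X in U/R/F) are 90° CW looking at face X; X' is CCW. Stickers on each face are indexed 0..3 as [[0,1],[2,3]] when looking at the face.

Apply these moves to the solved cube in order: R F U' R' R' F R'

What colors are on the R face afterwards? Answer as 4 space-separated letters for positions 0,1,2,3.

Answer: G G W B

Derivation:
After move 1 (R): R=RRRR U=WGWG F=GYGY D=YBYB B=WBWB
After move 2 (F): F=GGYY U=WGOO R=WRGR D=RRYB L=OYOB
After move 3 (U'): U=GOWO F=OYYY R=GGGR B=WRWB L=WBOB
After move 4 (R'): R=GRGG U=GWWW F=OOYO D=RYYY B=BRRB
After move 5 (R'): R=RGGG U=GRWB F=OWYW D=ROYO B=YRYB
After move 6 (F): F=YOWW U=GRBB R=WGBG D=GRYO L=WROO
After move 7 (R'): R=GGWB U=GYBY F=YRWB D=GOYW B=ORRB
Query: R face = GGWB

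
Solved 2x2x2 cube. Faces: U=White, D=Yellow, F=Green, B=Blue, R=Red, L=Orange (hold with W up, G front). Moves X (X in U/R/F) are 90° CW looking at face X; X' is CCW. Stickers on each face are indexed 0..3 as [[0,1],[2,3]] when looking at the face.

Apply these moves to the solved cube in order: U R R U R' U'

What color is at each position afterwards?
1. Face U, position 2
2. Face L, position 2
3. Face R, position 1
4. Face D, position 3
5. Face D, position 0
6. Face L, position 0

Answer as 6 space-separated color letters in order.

Answer: W O W O Y W

Derivation:
After move 1 (U): U=WWWW F=RRGG R=BBRR B=OOBB L=GGOO
After move 2 (R): R=RBRB U=WRWG F=RYGY D=YBYO B=WOWB
After move 3 (R): R=RRBB U=WYWY F=RBGO D=YWYW B=GORB
After move 4 (U): U=WWYY F=RRGO R=GOBB B=GGRB L=RBOO
After move 5 (R'): R=OBGB U=WRYG F=RWGY D=YRYO B=WGWB
After move 6 (U'): U=RGWY F=RBGY R=RWGB B=OBWB L=WGOO
Query 1: U[2] = W
Query 2: L[2] = O
Query 3: R[1] = W
Query 4: D[3] = O
Query 5: D[0] = Y
Query 6: L[0] = W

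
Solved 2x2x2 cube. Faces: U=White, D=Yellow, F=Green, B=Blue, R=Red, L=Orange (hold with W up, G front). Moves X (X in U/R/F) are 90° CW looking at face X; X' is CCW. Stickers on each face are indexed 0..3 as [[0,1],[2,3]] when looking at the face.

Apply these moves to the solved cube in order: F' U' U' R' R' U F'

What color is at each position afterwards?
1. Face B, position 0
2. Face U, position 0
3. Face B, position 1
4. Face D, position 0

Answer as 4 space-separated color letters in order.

Answer: Y W R B

Derivation:
After move 1 (F'): F=GGGG U=WWRR R=YRYR D=OOYY L=OWOW
After move 2 (U'): U=WRWR F=OWGG R=GGYR B=YRBB L=BBOW
After move 3 (U'): U=RRWW F=BBGG R=OWYR B=GGBB L=YROW
After move 4 (R'): R=WROY U=RBWG F=BRGW D=OBYG B=YGOB
After move 5 (R'): R=RYWO U=ROWY F=BBGG D=ORYW B=GGBB
After move 6 (U): U=WRYO F=RYGG R=GGWO B=YRBB L=BBOW
After move 7 (F'): F=YGRG U=WRGW R=RGOO D=BWYW L=BOOY
Query 1: B[0] = Y
Query 2: U[0] = W
Query 3: B[1] = R
Query 4: D[0] = B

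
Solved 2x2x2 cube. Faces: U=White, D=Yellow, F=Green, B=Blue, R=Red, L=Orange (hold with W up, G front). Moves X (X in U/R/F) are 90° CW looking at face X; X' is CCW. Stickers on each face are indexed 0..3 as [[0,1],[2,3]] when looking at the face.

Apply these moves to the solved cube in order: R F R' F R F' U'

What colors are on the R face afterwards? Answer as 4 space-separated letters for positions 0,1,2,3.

Answer: R Y W R

Derivation:
After move 1 (R): R=RRRR U=WGWG F=GYGY D=YBYB B=WBWB
After move 2 (F): F=GGYY U=WGOO R=WRGR D=RRYB L=OYOB
After move 3 (R'): R=RRWG U=WWOW F=GGYO D=RGYY B=BBRB
After move 4 (F): F=YGOG U=WWBY R=ORWG D=WRYY L=OROG
After move 5 (R): R=WOGR U=WGBG F=YROY D=WRYB B=YBWB
After move 6 (F'): F=RYYO U=WGWG R=ROWR D=RGYB L=OGOB
After move 7 (U'): U=GGWW F=OGYO R=RYWR B=ROWB L=YBOB
Query: R face = RYWR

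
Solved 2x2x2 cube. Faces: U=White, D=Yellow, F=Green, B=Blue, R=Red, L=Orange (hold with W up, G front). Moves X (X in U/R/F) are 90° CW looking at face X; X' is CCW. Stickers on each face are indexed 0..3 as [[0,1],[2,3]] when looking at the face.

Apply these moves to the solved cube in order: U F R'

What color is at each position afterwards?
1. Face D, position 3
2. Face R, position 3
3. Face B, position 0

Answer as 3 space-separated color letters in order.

After move 1 (U): U=WWWW F=RRGG R=BBRR B=OOBB L=GGOO
After move 2 (F): F=GRGR U=WWOG R=WBWR D=RBYY L=GYOY
After move 3 (R'): R=BRWW U=WBOO F=GWGG D=RRYR B=YOBB
Query 1: D[3] = R
Query 2: R[3] = W
Query 3: B[0] = Y

Answer: R W Y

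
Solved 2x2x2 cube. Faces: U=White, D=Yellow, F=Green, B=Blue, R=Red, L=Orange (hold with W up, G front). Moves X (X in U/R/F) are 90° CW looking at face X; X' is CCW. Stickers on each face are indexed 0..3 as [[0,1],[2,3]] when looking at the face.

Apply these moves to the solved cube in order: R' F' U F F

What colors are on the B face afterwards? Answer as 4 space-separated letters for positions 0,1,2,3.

Answer: O B Y B

Derivation:
After move 1 (R'): R=RRRR U=WBWB F=GWGW D=YGYG B=YBYB
After move 2 (F'): F=WWGG U=WBRR R=GRYR D=OOYG L=OBOW
After move 3 (U): U=RWRB F=GRGG R=YBYR B=OBYB L=WWOW
After move 4 (F): F=GGGR U=RWWW R=RBBR D=YYYG L=WOOO
After move 5 (F): F=GGRG U=RWOO R=WBWR D=BRYG L=WYOY
Query: B face = OBYB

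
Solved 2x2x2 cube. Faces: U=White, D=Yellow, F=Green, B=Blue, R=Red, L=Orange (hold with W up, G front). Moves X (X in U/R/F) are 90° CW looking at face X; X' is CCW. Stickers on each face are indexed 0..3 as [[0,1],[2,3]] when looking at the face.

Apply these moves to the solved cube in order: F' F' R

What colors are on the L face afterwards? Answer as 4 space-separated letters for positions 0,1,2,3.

After move 1 (F'): F=GGGG U=WWRR R=YRYR D=OOYY L=OWOW
After move 2 (F'): F=GGGG U=WWYY R=OROR D=WWYY L=OROR
After move 3 (R): R=OORR U=WGYG F=GWGY D=WBYB B=YBWB
Query: L face = OROR

Answer: O R O R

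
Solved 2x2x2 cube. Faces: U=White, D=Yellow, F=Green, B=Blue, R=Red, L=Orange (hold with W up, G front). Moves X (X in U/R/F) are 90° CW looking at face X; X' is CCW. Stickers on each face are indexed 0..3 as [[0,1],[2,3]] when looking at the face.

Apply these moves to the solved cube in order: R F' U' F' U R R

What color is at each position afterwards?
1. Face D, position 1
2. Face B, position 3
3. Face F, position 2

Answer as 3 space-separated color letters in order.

Answer: G B O

Derivation:
After move 1 (R): R=RRRR U=WGWG F=GYGY D=YBYB B=WBWB
After move 2 (F'): F=YYGG U=WGRR R=BRYR D=OOYB L=OGOW
After move 3 (U'): U=GRWR F=OGGG R=YYYR B=BRWB L=WBOW
After move 4 (F'): F=GGOG U=GRYY R=OYOR D=BWYB L=WROW
After move 5 (U): U=YGYR F=OYOG R=BROR B=WRWB L=GGOW
After move 6 (R): R=OBRR U=YYYG F=OWOB D=BWYW B=RRGB
After move 7 (R): R=RORB U=YWYB F=OWOW D=BGYR B=GRYB
Query 1: D[1] = G
Query 2: B[3] = B
Query 3: F[2] = O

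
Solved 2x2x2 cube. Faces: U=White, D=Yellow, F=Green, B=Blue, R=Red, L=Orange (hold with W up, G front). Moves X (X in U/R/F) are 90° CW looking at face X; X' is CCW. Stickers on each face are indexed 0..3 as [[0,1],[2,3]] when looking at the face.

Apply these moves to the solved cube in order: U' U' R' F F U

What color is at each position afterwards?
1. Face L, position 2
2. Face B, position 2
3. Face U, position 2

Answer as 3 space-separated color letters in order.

Answer: O Y Y

Derivation:
After move 1 (U'): U=WWWW F=OOGG R=GGRR B=RRBB L=BBOO
After move 2 (U'): U=WWWW F=BBGG R=OORR B=GGBB L=RROO
After move 3 (R'): R=OROR U=WBWG F=BWGW D=YBYG B=YGYB
After move 4 (F): F=GBWW U=WBOR R=WRGR D=OOYG L=RYOB
After move 5 (F): F=WGWB U=WBBY R=ORRR D=GWYG L=ROOO
After move 6 (U): U=BWYB F=ORWB R=YGRR B=ROYB L=WGOO
Query 1: L[2] = O
Query 2: B[2] = Y
Query 3: U[2] = Y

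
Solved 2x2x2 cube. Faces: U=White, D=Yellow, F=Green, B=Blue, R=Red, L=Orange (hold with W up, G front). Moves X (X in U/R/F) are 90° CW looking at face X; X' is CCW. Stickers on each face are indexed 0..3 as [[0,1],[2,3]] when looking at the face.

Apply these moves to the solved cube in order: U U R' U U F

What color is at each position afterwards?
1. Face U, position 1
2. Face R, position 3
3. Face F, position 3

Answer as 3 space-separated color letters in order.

Answer: W R G

Derivation:
After move 1 (U): U=WWWW F=RRGG R=BBRR B=OOBB L=GGOO
After move 2 (U): U=WWWW F=BBGG R=OORR B=GGBB L=RROO
After move 3 (R'): R=OROR U=WBWG F=BWGW D=YBYG B=YGYB
After move 4 (U): U=WWGB F=ORGW R=YGOR B=RRYB L=BWOO
After move 5 (U): U=GWBW F=YGGW R=RROR B=BWYB L=OROO
After move 6 (F): F=GYWG U=GWOR R=BRWR D=ORYG L=OYOB
Query 1: U[1] = W
Query 2: R[3] = R
Query 3: F[3] = G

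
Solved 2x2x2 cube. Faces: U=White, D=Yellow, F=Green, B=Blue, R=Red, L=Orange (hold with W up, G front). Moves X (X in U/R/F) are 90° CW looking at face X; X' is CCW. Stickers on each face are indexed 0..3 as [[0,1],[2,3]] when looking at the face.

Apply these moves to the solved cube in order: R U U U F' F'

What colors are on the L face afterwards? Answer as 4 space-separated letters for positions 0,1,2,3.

Answer: W R O G

Derivation:
After move 1 (R): R=RRRR U=WGWG F=GYGY D=YBYB B=WBWB
After move 2 (U): U=WWGG F=RRGY R=WBRR B=OOWB L=GYOO
After move 3 (U): U=GWGW F=WBGY R=OORR B=GYWB L=RROO
After move 4 (U): U=GGWW F=OOGY R=GYRR B=RRWB L=WBOO
After move 5 (F'): F=OYOG U=GGGR R=BYYR D=BOYB L=WWOW
After move 6 (F'): F=YGOO U=GGBY R=OYBR D=WWYB L=WROG
Query: L face = WROG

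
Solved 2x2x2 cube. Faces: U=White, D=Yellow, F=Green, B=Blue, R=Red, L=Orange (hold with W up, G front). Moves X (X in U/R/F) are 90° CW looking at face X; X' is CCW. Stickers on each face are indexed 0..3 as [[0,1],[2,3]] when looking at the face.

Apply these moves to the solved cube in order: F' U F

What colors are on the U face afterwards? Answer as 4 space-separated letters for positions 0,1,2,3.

Answer: R W W G

Derivation:
After move 1 (F'): F=GGGG U=WWRR R=YRYR D=OOYY L=OWOW
After move 2 (U): U=RWRW F=YRGG R=BBYR B=OWBB L=GGOW
After move 3 (F): F=GYGR U=RWWG R=RBWR D=YBYY L=GOOO
Query: U face = RWWG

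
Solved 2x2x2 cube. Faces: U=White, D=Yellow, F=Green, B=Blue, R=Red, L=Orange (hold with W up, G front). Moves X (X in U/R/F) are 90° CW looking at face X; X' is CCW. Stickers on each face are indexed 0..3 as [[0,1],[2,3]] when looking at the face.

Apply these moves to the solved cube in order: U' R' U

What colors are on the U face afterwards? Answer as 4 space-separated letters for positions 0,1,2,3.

After move 1 (U'): U=WWWW F=OOGG R=GGRR B=RRBB L=BBOO
After move 2 (R'): R=GRGR U=WBWR F=OWGW D=YOYG B=YRYB
After move 3 (U): U=WWRB F=GRGW R=YRGR B=BBYB L=OWOO
Query: U face = WWRB

Answer: W W R B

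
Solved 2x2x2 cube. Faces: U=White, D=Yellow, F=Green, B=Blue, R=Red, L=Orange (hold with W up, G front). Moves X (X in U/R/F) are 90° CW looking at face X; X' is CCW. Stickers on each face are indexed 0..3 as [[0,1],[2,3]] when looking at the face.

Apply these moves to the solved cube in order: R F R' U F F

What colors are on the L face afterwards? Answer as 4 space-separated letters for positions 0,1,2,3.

After move 1 (R): R=RRRR U=WGWG F=GYGY D=YBYB B=WBWB
After move 2 (F): F=GGYY U=WGOO R=WRGR D=RRYB L=OYOB
After move 3 (R'): R=RRWG U=WWOW F=GGYO D=RGYY B=BBRB
After move 4 (U): U=OWWW F=RRYO R=BBWG B=OYRB L=GGOB
After move 5 (F): F=YROR U=OWBG R=WBWG D=WBYY L=GROG
After move 6 (F): F=OYRR U=OWGR R=BBGG D=WWYY L=GWOB
Query: L face = GWOB

Answer: G W O B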